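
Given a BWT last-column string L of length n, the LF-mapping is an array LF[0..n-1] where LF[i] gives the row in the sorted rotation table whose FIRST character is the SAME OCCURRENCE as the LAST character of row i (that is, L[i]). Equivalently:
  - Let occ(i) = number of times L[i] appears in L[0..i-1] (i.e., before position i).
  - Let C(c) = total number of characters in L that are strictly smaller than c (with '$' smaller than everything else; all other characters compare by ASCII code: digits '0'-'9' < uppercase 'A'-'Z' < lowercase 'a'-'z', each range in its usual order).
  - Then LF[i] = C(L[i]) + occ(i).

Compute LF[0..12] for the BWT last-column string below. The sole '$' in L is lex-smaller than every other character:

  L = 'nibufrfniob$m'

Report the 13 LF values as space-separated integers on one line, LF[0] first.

Char counts: '$':1, 'b':2, 'f':2, 'i':2, 'm':1, 'n':2, 'o':1, 'r':1, 'u':1
C (first-col start): C('$')=0, C('b')=1, C('f')=3, C('i')=5, C('m')=7, C('n')=8, C('o')=10, C('r')=11, C('u')=12
L[0]='n': occ=0, LF[0]=C('n')+0=8+0=8
L[1]='i': occ=0, LF[1]=C('i')+0=5+0=5
L[2]='b': occ=0, LF[2]=C('b')+0=1+0=1
L[3]='u': occ=0, LF[3]=C('u')+0=12+0=12
L[4]='f': occ=0, LF[4]=C('f')+0=3+0=3
L[5]='r': occ=0, LF[5]=C('r')+0=11+0=11
L[6]='f': occ=1, LF[6]=C('f')+1=3+1=4
L[7]='n': occ=1, LF[7]=C('n')+1=8+1=9
L[8]='i': occ=1, LF[8]=C('i')+1=5+1=6
L[9]='o': occ=0, LF[9]=C('o')+0=10+0=10
L[10]='b': occ=1, LF[10]=C('b')+1=1+1=2
L[11]='$': occ=0, LF[11]=C('$')+0=0+0=0
L[12]='m': occ=0, LF[12]=C('m')+0=7+0=7

Answer: 8 5 1 12 3 11 4 9 6 10 2 0 7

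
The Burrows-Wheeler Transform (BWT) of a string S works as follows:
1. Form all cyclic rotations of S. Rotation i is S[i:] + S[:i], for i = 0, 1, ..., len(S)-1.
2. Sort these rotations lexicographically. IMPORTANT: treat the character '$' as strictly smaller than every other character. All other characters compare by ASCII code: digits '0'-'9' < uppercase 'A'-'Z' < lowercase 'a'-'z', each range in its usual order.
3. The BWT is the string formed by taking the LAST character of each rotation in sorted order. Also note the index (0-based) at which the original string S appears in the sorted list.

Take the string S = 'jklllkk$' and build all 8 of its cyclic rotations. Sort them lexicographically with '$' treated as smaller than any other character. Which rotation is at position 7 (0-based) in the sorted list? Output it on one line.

Answer: lllkk$jk

Derivation:
All 8 rotations (rotation i = S[i:]+S[:i]):
  rot[0] = jklllkk$
  rot[1] = klllkk$j
  rot[2] = lllkk$jk
  rot[3] = llkk$jkl
  rot[4] = lkk$jkll
  rot[5] = kk$jklll
  rot[6] = k$jklllk
  rot[7] = $jklllkk
Sorted (with $ < everything):
  sorted[0] = $jklllkk
  sorted[1] = jklllkk$
  sorted[2] = k$jklllk
  sorted[3] = kk$jklll
  sorted[4] = klllkk$j
  sorted[5] = lkk$jkll
  sorted[6] = llkk$jkl
  sorted[7] = lllkk$jk
sorted[7] = lllkk$jk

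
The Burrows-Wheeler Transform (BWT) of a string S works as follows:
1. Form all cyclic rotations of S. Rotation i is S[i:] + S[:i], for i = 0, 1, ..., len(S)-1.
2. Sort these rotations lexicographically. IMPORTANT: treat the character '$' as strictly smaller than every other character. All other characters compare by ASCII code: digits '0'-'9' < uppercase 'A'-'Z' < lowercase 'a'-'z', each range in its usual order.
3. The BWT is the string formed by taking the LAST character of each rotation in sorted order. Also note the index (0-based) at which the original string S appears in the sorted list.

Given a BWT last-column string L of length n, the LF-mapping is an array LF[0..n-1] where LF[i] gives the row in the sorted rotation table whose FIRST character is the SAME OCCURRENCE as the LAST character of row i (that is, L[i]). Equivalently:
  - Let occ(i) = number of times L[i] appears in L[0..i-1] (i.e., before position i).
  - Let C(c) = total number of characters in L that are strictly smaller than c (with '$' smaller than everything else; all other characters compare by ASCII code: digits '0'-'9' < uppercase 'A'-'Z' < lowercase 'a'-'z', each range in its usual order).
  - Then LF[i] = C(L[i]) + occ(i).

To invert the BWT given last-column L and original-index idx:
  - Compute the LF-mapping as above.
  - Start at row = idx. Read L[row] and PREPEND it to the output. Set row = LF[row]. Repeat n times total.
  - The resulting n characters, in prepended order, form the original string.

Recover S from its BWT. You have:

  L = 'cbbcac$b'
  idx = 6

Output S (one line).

LF mapping: 5 2 3 6 1 7 0 4
Walk LF starting at row 6, prepending L[row]:
  step 1: row=6, L[6]='$', prepend. Next row=LF[6]=0
  step 2: row=0, L[0]='c', prepend. Next row=LF[0]=5
  step 3: row=5, L[5]='c', prepend. Next row=LF[5]=7
  step 4: row=7, L[7]='b', prepend. Next row=LF[7]=4
  step 5: row=4, L[4]='a', prepend. Next row=LF[4]=1
  step 6: row=1, L[1]='b', prepend. Next row=LF[1]=2
  step 7: row=2, L[2]='b', prepend. Next row=LF[2]=3
  step 8: row=3, L[3]='c', prepend. Next row=LF[3]=6
Reversed output: cbbabcc$

Answer: cbbabcc$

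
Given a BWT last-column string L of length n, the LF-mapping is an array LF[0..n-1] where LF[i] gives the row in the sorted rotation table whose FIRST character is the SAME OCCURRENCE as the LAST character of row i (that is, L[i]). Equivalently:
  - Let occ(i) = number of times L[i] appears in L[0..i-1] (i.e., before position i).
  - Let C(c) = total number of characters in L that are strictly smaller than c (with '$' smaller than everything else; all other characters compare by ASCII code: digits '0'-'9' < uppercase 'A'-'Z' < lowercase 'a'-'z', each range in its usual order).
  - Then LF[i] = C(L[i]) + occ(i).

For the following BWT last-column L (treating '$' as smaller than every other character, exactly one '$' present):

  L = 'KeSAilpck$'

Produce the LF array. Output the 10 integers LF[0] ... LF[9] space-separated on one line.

Answer: 2 5 3 1 6 8 9 4 7 0

Derivation:
Char counts: '$':1, 'A':1, 'K':1, 'S':1, 'c':1, 'e':1, 'i':1, 'k':1, 'l':1, 'p':1
C (first-col start): C('$')=0, C('A')=1, C('K')=2, C('S')=3, C('c')=4, C('e')=5, C('i')=6, C('k')=7, C('l')=8, C('p')=9
L[0]='K': occ=0, LF[0]=C('K')+0=2+0=2
L[1]='e': occ=0, LF[1]=C('e')+0=5+0=5
L[2]='S': occ=0, LF[2]=C('S')+0=3+0=3
L[3]='A': occ=0, LF[3]=C('A')+0=1+0=1
L[4]='i': occ=0, LF[4]=C('i')+0=6+0=6
L[5]='l': occ=0, LF[5]=C('l')+0=8+0=8
L[6]='p': occ=0, LF[6]=C('p')+0=9+0=9
L[7]='c': occ=0, LF[7]=C('c')+0=4+0=4
L[8]='k': occ=0, LF[8]=C('k')+0=7+0=7
L[9]='$': occ=0, LF[9]=C('$')+0=0+0=0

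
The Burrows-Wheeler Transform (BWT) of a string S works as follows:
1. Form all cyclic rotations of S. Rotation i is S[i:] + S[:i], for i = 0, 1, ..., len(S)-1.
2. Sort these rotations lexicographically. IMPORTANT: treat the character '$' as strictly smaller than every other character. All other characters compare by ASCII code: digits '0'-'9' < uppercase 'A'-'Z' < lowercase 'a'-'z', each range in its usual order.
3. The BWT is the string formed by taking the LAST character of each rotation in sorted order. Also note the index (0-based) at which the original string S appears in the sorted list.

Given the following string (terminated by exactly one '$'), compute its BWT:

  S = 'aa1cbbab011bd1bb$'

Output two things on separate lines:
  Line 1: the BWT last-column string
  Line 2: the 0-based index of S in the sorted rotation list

All 17 rotations (rotation i = S[i:]+S[:i]):
  rot[0] = aa1cbbab011bd1bb$
  rot[1] = a1cbbab011bd1bb$a
  rot[2] = 1cbbab011bd1bb$aa
  rot[3] = cbbab011bd1bb$aa1
  rot[4] = bbab011bd1bb$aa1c
  rot[5] = bab011bd1bb$aa1cb
  rot[6] = ab011bd1bb$aa1cbb
  rot[7] = b011bd1bb$aa1cbba
  rot[8] = 011bd1bb$aa1cbbab
  rot[9] = 11bd1bb$aa1cbbab0
  rot[10] = 1bd1bb$aa1cbbab01
  rot[11] = bd1bb$aa1cbbab011
  rot[12] = d1bb$aa1cbbab011b
  rot[13] = 1bb$aa1cbbab011bd
  rot[14] = bb$aa1cbbab011bd1
  rot[15] = b$aa1cbbab011bd1b
  rot[16] = $aa1cbbab011bd1bb
Sorted (with $ < everything):
  sorted[0] = $aa1cbbab011bd1bb  (last char: 'b')
  sorted[1] = 011bd1bb$aa1cbbab  (last char: 'b')
  sorted[2] = 11bd1bb$aa1cbbab0  (last char: '0')
  sorted[3] = 1bb$aa1cbbab011bd  (last char: 'd')
  sorted[4] = 1bd1bb$aa1cbbab01  (last char: '1')
  sorted[5] = 1cbbab011bd1bb$aa  (last char: 'a')
  sorted[6] = a1cbbab011bd1bb$a  (last char: 'a')
  sorted[7] = aa1cbbab011bd1bb$  (last char: '$')
  sorted[8] = ab011bd1bb$aa1cbb  (last char: 'b')
  sorted[9] = b$aa1cbbab011bd1b  (last char: 'b')
  sorted[10] = b011bd1bb$aa1cbba  (last char: 'a')
  sorted[11] = bab011bd1bb$aa1cb  (last char: 'b')
  sorted[12] = bb$aa1cbbab011bd1  (last char: '1')
  sorted[13] = bbab011bd1bb$aa1c  (last char: 'c')
  sorted[14] = bd1bb$aa1cbbab011  (last char: '1')
  sorted[15] = cbbab011bd1bb$aa1  (last char: '1')
  sorted[16] = d1bb$aa1cbbab011b  (last char: 'b')
Last column: bb0d1aa$bbab1c11b
Original string S is at sorted index 7

Answer: bb0d1aa$bbab1c11b
7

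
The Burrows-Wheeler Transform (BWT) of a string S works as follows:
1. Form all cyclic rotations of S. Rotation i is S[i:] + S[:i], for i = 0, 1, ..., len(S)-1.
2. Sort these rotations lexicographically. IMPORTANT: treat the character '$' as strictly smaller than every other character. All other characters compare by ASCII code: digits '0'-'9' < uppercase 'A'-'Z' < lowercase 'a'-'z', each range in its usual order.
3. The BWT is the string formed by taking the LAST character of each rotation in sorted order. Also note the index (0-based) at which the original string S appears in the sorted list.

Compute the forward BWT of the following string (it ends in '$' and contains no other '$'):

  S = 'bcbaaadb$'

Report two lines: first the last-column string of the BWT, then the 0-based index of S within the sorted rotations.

All 9 rotations (rotation i = S[i:]+S[:i]):
  rot[0] = bcbaaadb$
  rot[1] = cbaaadb$b
  rot[2] = baaadb$bc
  rot[3] = aaadb$bcb
  rot[4] = aadb$bcba
  rot[5] = adb$bcbaa
  rot[6] = db$bcbaaa
  rot[7] = b$bcbaaad
  rot[8] = $bcbaaadb
Sorted (with $ < everything):
  sorted[0] = $bcbaaadb  (last char: 'b')
  sorted[1] = aaadb$bcb  (last char: 'b')
  sorted[2] = aadb$bcba  (last char: 'a')
  sorted[3] = adb$bcbaa  (last char: 'a')
  sorted[4] = b$bcbaaad  (last char: 'd')
  sorted[5] = baaadb$bc  (last char: 'c')
  sorted[6] = bcbaaadb$  (last char: '$')
  sorted[7] = cbaaadb$b  (last char: 'b')
  sorted[8] = db$bcbaaa  (last char: 'a')
Last column: bbaadc$ba
Original string S is at sorted index 6

Answer: bbaadc$ba
6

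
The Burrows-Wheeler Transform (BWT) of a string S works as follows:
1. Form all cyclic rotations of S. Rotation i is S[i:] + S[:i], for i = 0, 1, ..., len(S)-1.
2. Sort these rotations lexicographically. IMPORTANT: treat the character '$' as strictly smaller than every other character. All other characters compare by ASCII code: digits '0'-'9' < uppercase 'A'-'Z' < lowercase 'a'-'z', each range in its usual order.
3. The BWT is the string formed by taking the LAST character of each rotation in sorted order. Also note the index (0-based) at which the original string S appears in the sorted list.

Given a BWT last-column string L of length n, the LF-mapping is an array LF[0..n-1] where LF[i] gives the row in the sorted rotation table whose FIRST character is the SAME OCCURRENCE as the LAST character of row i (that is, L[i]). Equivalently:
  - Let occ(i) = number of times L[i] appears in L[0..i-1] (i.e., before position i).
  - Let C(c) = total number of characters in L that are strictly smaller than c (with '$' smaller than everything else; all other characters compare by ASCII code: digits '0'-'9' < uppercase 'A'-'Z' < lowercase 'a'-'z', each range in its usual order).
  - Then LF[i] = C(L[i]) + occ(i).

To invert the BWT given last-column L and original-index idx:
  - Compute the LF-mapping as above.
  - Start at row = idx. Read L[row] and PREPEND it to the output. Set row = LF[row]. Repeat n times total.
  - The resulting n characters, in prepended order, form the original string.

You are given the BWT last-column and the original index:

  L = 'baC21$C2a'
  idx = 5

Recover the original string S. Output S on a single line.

LF mapping: 8 6 4 2 1 0 5 3 7
Walk LF starting at row 5, prepending L[row]:
  step 1: row=5, L[5]='$', prepend. Next row=LF[5]=0
  step 2: row=0, L[0]='b', prepend. Next row=LF[0]=8
  step 3: row=8, L[8]='a', prepend. Next row=LF[8]=7
  step 4: row=7, L[7]='2', prepend. Next row=LF[7]=3
  step 5: row=3, L[3]='2', prepend. Next row=LF[3]=2
  step 6: row=2, L[2]='C', prepend. Next row=LF[2]=4
  step 7: row=4, L[4]='1', prepend. Next row=LF[4]=1
  step 8: row=1, L[1]='a', prepend. Next row=LF[1]=6
  step 9: row=6, L[6]='C', prepend. Next row=LF[6]=5
Reversed output: Ca1C22ab$

Answer: Ca1C22ab$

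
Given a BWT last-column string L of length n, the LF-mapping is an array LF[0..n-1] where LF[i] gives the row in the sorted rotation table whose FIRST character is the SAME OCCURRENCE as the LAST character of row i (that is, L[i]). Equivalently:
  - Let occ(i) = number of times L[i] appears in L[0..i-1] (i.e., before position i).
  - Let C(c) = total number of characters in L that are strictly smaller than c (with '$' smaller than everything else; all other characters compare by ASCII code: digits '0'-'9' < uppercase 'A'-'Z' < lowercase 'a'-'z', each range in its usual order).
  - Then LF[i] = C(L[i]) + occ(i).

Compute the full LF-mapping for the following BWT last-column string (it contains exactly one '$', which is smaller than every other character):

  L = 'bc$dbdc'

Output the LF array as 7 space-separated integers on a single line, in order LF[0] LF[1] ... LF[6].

Answer: 1 3 0 5 2 6 4

Derivation:
Char counts: '$':1, 'b':2, 'c':2, 'd':2
C (first-col start): C('$')=0, C('b')=1, C('c')=3, C('d')=5
L[0]='b': occ=0, LF[0]=C('b')+0=1+0=1
L[1]='c': occ=0, LF[1]=C('c')+0=3+0=3
L[2]='$': occ=0, LF[2]=C('$')+0=0+0=0
L[3]='d': occ=0, LF[3]=C('d')+0=5+0=5
L[4]='b': occ=1, LF[4]=C('b')+1=1+1=2
L[5]='d': occ=1, LF[5]=C('d')+1=5+1=6
L[6]='c': occ=1, LF[6]=C('c')+1=3+1=4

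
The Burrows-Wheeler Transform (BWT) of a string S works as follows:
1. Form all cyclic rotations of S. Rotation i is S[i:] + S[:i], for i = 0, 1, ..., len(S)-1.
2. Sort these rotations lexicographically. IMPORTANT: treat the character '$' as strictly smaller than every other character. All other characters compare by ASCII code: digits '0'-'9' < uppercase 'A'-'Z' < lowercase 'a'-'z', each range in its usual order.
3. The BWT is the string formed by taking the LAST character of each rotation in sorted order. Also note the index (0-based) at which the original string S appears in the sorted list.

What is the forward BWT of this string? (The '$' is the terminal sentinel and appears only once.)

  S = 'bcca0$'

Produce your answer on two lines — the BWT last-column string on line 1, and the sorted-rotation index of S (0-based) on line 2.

Answer: 0ac$cb
3

Derivation:
All 6 rotations (rotation i = S[i:]+S[:i]):
  rot[0] = bcca0$
  rot[1] = cca0$b
  rot[2] = ca0$bc
  rot[3] = a0$bcc
  rot[4] = 0$bcca
  rot[5] = $bcca0
Sorted (with $ < everything):
  sorted[0] = $bcca0  (last char: '0')
  sorted[1] = 0$bcca  (last char: 'a')
  sorted[2] = a0$bcc  (last char: 'c')
  sorted[3] = bcca0$  (last char: '$')
  sorted[4] = ca0$bc  (last char: 'c')
  sorted[5] = cca0$b  (last char: 'b')
Last column: 0ac$cb
Original string S is at sorted index 3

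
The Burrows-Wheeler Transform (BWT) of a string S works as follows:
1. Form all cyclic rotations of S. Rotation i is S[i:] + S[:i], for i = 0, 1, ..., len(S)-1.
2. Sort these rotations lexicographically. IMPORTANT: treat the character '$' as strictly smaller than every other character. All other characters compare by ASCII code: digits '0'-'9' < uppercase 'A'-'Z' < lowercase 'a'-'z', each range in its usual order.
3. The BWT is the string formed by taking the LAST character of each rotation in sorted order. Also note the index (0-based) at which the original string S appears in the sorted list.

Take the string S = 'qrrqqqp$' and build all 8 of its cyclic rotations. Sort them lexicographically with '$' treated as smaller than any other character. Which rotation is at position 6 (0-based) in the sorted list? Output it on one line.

All 8 rotations (rotation i = S[i:]+S[:i]):
  rot[0] = qrrqqqp$
  rot[1] = rrqqqp$q
  rot[2] = rqqqp$qr
  rot[3] = qqqp$qrr
  rot[4] = qqp$qrrq
  rot[5] = qp$qrrqq
  rot[6] = p$qrrqqq
  rot[7] = $qrrqqqp
Sorted (with $ < everything):
  sorted[0] = $qrrqqqp
  sorted[1] = p$qrrqqq
  sorted[2] = qp$qrrqq
  sorted[3] = qqp$qrrq
  sorted[4] = qqqp$qrr
  sorted[5] = qrrqqqp$
  sorted[6] = rqqqp$qr
  sorted[7] = rrqqqp$q
sorted[6] = rqqqp$qr

Answer: rqqqp$qr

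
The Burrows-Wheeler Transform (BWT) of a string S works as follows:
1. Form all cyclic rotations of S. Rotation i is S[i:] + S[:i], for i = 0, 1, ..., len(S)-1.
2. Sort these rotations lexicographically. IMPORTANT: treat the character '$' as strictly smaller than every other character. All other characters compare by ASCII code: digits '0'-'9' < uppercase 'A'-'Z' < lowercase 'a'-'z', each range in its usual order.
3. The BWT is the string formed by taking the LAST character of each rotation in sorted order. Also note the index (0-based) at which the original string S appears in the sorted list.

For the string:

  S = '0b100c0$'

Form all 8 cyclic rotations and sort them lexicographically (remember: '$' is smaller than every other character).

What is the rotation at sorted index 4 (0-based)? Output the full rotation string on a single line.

All 8 rotations (rotation i = S[i:]+S[:i]):
  rot[0] = 0b100c0$
  rot[1] = b100c0$0
  rot[2] = 100c0$0b
  rot[3] = 00c0$0b1
  rot[4] = 0c0$0b10
  rot[5] = c0$0b100
  rot[6] = 0$0b100c
  rot[7] = $0b100c0
Sorted (with $ < everything):
  sorted[0] = $0b100c0
  sorted[1] = 0$0b100c
  sorted[2] = 00c0$0b1
  sorted[3] = 0b100c0$
  sorted[4] = 0c0$0b10
  sorted[5] = 100c0$0b
  sorted[6] = b100c0$0
  sorted[7] = c0$0b100
sorted[4] = 0c0$0b10

Answer: 0c0$0b10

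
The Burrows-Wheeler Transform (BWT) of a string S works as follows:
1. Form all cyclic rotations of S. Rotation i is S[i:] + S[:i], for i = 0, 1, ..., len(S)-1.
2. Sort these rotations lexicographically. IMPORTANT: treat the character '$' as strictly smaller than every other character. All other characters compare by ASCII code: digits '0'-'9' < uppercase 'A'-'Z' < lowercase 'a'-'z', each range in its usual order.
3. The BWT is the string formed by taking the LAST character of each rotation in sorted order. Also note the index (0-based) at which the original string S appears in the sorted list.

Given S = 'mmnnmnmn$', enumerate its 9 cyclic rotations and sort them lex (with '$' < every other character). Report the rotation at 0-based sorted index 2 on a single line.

Answer: mn$mmnnmn

Derivation:
All 9 rotations (rotation i = S[i:]+S[:i]):
  rot[0] = mmnnmnmn$
  rot[1] = mnnmnmn$m
  rot[2] = nnmnmn$mm
  rot[3] = nmnmn$mmn
  rot[4] = mnmn$mmnn
  rot[5] = nmn$mmnnm
  rot[6] = mn$mmnnmn
  rot[7] = n$mmnnmnm
  rot[8] = $mmnnmnmn
Sorted (with $ < everything):
  sorted[0] = $mmnnmnmn
  sorted[1] = mmnnmnmn$
  sorted[2] = mn$mmnnmn
  sorted[3] = mnmn$mmnn
  sorted[4] = mnnmnmn$m
  sorted[5] = n$mmnnmnm
  sorted[6] = nmn$mmnnm
  sorted[7] = nmnmn$mmn
  sorted[8] = nnmnmn$mm
sorted[2] = mn$mmnnmn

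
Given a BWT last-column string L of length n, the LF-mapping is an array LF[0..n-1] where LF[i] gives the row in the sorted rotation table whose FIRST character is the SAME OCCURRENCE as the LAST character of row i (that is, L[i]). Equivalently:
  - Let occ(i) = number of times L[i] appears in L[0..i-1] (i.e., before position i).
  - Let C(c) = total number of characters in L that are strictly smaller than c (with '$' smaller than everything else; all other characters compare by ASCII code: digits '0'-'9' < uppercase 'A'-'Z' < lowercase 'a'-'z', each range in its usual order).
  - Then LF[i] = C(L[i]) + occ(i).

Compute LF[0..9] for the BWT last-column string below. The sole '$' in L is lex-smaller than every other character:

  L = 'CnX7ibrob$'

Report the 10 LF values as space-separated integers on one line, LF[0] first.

Answer: 2 7 3 1 6 4 9 8 5 0

Derivation:
Char counts: '$':1, '7':1, 'C':1, 'X':1, 'b':2, 'i':1, 'n':1, 'o':1, 'r':1
C (first-col start): C('$')=0, C('7')=1, C('C')=2, C('X')=3, C('b')=4, C('i')=6, C('n')=7, C('o')=8, C('r')=9
L[0]='C': occ=0, LF[0]=C('C')+0=2+0=2
L[1]='n': occ=0, LF[1]=C('n')+0=7+0=7
L[2]='X': occ=0, LF[2]=C('X')+0=3+0=3
L[3]='7': occ=0, LF[3]=C('7')+0=1+0=1
L[4]='i': occ=0, LF[4]=C('i')+0=6+0=6
L[5]='b': occ=0, LF[5]=C('b')+0=4+0=4
L[6]='r': occ=0, LF[6]=C('r')+0=9+0=9
L[7]='o': occ=0, LF[7]=C('o')+0=8+0=8
L[8]='b': occ=1, LF[8]=C('b')+1=4+1=5
L[9]='$': occ=0, LF[9]=C('$')+0=0+0=0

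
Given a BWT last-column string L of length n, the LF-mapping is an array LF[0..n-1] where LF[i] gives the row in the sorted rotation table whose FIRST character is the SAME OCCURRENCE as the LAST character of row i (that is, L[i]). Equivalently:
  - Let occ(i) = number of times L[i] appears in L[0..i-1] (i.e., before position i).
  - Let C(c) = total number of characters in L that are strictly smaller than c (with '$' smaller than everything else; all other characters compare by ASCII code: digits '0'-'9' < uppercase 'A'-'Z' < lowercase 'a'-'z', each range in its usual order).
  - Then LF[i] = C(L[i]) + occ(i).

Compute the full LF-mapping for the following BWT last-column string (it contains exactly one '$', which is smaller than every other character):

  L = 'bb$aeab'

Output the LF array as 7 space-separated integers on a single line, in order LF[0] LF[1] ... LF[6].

Char counts: '$':1, 'a':2, 'b':3, 'e':1
C (first-col start): C('$')=0, C('a')=1, C('b')=3, C('e')=6
L[0]='b': occ=0, LF[0]=C('b')+0=3+0=3
L[1]='b': occ=1, LF[1]=C('b')+1=3+1=4
L[2]='$': occ=0, LF[2]=C('$')+0=0+0=0
L[3]='a': occ=0, LF[3]=C('a')+0=1+0=1
L[4]='e': occ=0, LF[4]=C('e')+0=6+0=6
L[5]='a': occ=1, LF[5]=C('a')+1=1+1=2
L[6]='b': occ=2, LF[6]=C('b')+2=3+2=5

Answer: 3 4 0 1 6 2 5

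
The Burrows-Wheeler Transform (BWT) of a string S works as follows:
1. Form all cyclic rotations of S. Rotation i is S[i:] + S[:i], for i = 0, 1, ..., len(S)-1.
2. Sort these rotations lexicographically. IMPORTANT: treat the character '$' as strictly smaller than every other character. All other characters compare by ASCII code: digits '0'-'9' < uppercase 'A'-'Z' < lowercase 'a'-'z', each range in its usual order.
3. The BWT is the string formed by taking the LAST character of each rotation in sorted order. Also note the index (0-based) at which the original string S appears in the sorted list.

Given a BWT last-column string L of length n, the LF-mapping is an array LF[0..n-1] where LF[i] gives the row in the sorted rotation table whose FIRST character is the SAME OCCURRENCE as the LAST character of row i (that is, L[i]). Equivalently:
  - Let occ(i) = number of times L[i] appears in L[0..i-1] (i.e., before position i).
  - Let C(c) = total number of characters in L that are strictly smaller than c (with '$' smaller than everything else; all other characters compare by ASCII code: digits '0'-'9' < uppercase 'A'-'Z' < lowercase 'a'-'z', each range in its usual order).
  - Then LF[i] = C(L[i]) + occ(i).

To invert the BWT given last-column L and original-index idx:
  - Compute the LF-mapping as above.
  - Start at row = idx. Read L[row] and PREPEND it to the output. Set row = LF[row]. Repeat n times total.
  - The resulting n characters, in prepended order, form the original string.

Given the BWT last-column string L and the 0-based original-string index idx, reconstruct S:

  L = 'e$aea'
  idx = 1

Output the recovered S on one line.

Answer: aaee$

Derivation:
LF mapping: 3 0 1 4 2
Walk LF starting at row 1, prepending L[row]:
  step 1: row=1, L[1]='$', prepend. Next row=LF[1]=0
  step 2: row=0, L[0]='e', prepend. Next row=LF[0]=3
  step 3: row=3, L[3]='e', prepend. Next row=LF[3]=4
  step 4: row=4, L[4]='a', prepend. Next row=LF[4]=2
  step 5: row=2, L[2]='a', prepend. Next row=LF[2]=1
Reversed output: aaee$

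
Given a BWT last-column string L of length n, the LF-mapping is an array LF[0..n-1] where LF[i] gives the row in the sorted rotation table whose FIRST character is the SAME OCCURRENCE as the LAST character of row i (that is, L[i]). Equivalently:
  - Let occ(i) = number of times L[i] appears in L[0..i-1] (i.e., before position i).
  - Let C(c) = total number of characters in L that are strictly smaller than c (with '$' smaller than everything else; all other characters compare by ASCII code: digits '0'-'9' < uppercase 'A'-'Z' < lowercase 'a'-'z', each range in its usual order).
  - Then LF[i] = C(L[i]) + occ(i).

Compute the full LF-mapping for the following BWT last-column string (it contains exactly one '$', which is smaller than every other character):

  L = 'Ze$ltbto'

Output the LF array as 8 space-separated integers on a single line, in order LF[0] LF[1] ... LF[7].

Answer: 1 3 0 4 6 2 7 5

Derivation:
Char counts: '$':1, 'Z':1, 'b':1, 'e':1, 'l':1, 'o':1, 't':2
C (first-col start): C('$')=0, C('Z')=1, C('b')=2, C('e')=3, C('l')=4, C('o')=5, C('t')=6
L[0]='Z': occ=0, LF[0]=C('Z')+0=1+0=1
L[1]='e': occ=0, LF[1]=C('e')+0=3+0=3
L[2]='$': occ=0, LF[2]=C('$')+0=0+0=0
L[3]='l': occ=0, LF[3]=C('l')+0=4+0=4
L[4]='t': occ=0, LF[4]=C('t')+0=6+0=6
L[5]='b': occ=0, LF[5]=C('b')+0=2+0=2
L[6]='t': occ=1, LF[6]=C('t')+1=6+1=7
L[7]='o': occ=0, LF[7]=C('o')+0=5+0=5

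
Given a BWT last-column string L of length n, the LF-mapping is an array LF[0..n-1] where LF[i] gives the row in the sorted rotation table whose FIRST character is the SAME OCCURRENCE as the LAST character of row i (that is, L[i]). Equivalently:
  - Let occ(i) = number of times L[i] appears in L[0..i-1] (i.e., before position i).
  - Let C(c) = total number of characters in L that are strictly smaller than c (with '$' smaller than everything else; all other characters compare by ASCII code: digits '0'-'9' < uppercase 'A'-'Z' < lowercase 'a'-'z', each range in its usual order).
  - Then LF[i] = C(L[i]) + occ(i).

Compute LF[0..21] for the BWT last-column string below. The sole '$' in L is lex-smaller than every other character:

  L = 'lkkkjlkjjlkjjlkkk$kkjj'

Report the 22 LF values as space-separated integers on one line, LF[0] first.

Answer: 18 8 9 10 1 19 11 2 3 20 12 4 5 21 13 14 15 0 16 17 6 7

Derivation:
Char counts: '$':1, 'j':7, 'k':10, 'l':4
C (first-col start): C('$')=0, C('j')=1, C('k')=8, C('l')=18
L[0]='l': occ=0, LF[0]=C('l')+0=18+0=18
L[1]='k': occ=0, LF[1]=C('k')+0=8+0=8
L[2]='k': occ=1, LF[2]=C('k')+1=8+1=9
L[3]='k': occ=2, LF[3]=C('k')+2=8+2=10
L[4]='j': occ=0, LF[4]=C('j')+0=1+0=1
L[5]='l': occ=1, LF[5]=C('l')+1=18+1=19
L[6]='k': occ=3, LF[6]=C('k')+3=8+3=11
L[7]='j': occ=1, LF[7]=C('j')+1=1+1=2
L[8]='j': occ=2, LF[8]=C('j')+2=1+2=3
L[9]='l': occ=2, LF[9]=C('l')+2=18+2=20
L[10]='k': occ=4, LF[10]=C('k')+4=8+4=12
L[11]='j': occ=3, LF[11]=C('j')+3=1+3=4
L[12]='j': occ=4, LF[12]=C('j')+4=1+4=5
L[13]='l': occ=3, LF[13]=C('l')+3=18+3=21
L[14]='k': occ=5, LF[14]=C('k')+5=8+5=13
L[15]='k': occ=6, LF[15]=C('k')+6=8+6=14
L[16]='k': occ=7, LF[16]=C('k')+7=8+7=15
L[17]='$': occ=0, LF[17]=C('$')+0=0+0=0
L[18]='k': occ=8, LF[18]=C('k')+8=8+8=16
L[19]='k': occ=9, LF[19]=C('k')+9=8+9=17
L[20]='j': occ=5, LF[20]=C('j')+5=1+5=6
L[21]='j': occ=6, LF[21]=C('j')+6=1+6=7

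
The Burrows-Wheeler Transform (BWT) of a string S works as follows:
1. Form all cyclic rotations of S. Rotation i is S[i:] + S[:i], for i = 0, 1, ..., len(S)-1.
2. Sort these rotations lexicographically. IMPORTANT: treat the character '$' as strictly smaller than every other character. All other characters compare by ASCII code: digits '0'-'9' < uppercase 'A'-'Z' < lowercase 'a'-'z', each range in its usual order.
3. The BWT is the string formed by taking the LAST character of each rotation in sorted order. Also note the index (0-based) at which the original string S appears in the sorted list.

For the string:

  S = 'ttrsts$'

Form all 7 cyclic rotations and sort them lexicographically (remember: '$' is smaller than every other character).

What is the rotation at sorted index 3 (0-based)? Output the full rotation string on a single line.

All 7 rotations (rotation i = S[i:]+S[:i]):
  rot[0] = ttrsts$
  rot[1] = trsts$t
  rot[2] = rsts$tt
  rot[3] = sts$ttr
  rot[4] = ts$ttrs
  rot[5] = s$ttrst
  rot[6] = $ttrsts
Sorted (with $ < everything):
  sorted[0] = $ttrsts
  sorted[1] = rsts$tt
  sorted[2] = s$ttrst
  sorted[3] = sts$ttr
  sorted[4] = trsts$t
  sorted[5] = ts$ttrs
  sorted[6] = ttrsts$
sorted[3] = sts$ttr

Answer: sts$ttr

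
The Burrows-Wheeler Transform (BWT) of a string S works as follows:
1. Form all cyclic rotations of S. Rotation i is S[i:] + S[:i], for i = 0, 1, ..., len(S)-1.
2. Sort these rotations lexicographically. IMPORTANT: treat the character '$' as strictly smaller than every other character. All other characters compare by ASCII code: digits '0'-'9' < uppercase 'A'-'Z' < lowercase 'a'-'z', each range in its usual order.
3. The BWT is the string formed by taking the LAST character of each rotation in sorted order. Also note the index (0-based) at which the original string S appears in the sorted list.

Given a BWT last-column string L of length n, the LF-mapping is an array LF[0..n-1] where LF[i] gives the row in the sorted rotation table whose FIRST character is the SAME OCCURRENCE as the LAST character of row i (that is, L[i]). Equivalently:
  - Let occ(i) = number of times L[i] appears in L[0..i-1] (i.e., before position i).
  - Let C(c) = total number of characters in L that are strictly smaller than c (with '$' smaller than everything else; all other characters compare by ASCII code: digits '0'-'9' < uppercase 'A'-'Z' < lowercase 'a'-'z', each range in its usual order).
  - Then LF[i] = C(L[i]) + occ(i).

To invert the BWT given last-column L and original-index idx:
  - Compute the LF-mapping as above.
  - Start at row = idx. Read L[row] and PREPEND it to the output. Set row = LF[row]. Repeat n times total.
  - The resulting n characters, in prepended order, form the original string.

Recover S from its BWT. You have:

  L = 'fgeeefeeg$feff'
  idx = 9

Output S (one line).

LF mapping: 7 12 1 2 3 8 4 5 13 0 9 6 10 11
Walk LF starting at row 9, prepending L[row]:
  step 1: row=9, L[9]='$', prepend. Next row=LF[9]=0
  step 2: row=0, L[0]='f', prepend. Next row=LF[0]=7
  step 3: row=7, L[7]='e', prepend. Next row=LF[7]=5
  step 4: row=5, L[5]='f', prepend. Next row=LF[5]=8
  step 5: row=8, L[8]='g', prepend. Next row=LF[8]=13
  step 6: row=13, L[13]='f', prepend. Next row=LF[13]=11
  step 7: row=11, L[11]='e', prepend. Next row=LF[11]=6
  step 8: row=6, L[6]='e', prepend. Next row=LF[6]=4
  step 9: row=4, L[4]='e', prepend. Next row=LF[4]=3
  step 10: row=3, L[3]='e', prepend. Next row=LF[3]=2
  step 11: row=2, L[2]='e', prepend. Next row=LF[2]=1
  step 12: row=1, L[1]='g', prepend. Next row=LF[1]=12
  step 13: row=12, L[12]='f', prepend. Next row=LF[12]=10
  step 14: row=10, L[10]='f', prepend. Next row=LF[10]=9
Reversed output: ffgeeeeefgfef$

Answer: ffgeeeeefgfef$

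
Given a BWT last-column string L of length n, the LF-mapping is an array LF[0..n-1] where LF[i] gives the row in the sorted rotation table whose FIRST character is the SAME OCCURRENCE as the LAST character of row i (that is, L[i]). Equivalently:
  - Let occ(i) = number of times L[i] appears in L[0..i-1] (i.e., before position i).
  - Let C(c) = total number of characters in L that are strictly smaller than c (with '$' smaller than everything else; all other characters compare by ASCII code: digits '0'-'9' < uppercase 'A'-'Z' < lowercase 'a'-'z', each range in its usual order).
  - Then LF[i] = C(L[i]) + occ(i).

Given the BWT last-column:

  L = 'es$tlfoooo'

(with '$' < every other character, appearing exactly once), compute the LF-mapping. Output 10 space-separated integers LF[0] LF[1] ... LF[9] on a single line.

Char counts: '$':1, 'e':1, 'f':1, 'l':1, 'o':4, 's':1, 't':1
C (first-col start): C('$')=0, C('e')=1, C('f')=2, C('l')=3, C('o')=4, C('s')=8, C('t')=9
L[0]='e': occ=0, LF[0]=C('e')+0=1+0=1
L[1]='s': occ=0, LF[1]=C('s')+0=8+0=8
L[2]='$': occ=0, LF[2]=C('$')+0=0+0=0
L[3]='t': occ=0, LF[3]=C('t')+0=9+0=9
L[4]='l': occ=0, LF[4]=C('l')+0=3+0=3
L[5]='f': occ=0, LF[5]=C('f')+0=2+0=2
L[6]='o': occ=0, LF[6]=C('o')+0=4+0=4
L[7]='o': occ=1, LF[7]=C('o')+1=4+1=5
L[8]='o': occ=2, LF[8]=C('o')+2=4+2=6
L[9]='o': occ=3, LF[9]=C('o')+3=4+3=7

Answer: 1 8 0 9 3 2 4 5 6 7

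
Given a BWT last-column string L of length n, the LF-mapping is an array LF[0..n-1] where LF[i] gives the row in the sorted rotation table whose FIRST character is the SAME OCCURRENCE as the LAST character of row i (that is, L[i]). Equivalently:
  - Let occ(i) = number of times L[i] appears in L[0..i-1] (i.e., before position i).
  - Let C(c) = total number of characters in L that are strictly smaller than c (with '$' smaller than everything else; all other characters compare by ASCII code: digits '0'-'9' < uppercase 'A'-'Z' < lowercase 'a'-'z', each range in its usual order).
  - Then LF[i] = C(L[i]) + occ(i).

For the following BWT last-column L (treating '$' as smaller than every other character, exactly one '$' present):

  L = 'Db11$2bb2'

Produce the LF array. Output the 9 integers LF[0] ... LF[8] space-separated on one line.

Char counts: '$':1, '1':2, '2':2, 'D':1, 'b':3
C (first-col start): C('$')=0, C('1')=1, C('2')=3, C('D')=5, C('b')=6
L[0]='D': occ=0, LF[0]=C('D')+0=5+0=5
L[1]='b': occ=0, LF[1]=C('b')+0=6+0=6
L[2]='1': occ=0, LF[2]=C('1')+0=1+0=1
L[3]='1': occ=1, LF[3]=C('1')+1=1+1=2
L[4]='$': occ=0, LF[4]=C('$')+0=0+0=0
L[5]='2': occ=0, LF[5]=C('2')+0=3+0=3
L[6]='b': occ=1, LF[6]=C('b')+1=6+1=7
L[7]='b': occ=2, LF[7]=C('b')+2=6+2=8
L[8]='2': occ=1, LF[8]=C('2')+1=3+1=4

Answer: 5 6 1 2 0 3 7 8 4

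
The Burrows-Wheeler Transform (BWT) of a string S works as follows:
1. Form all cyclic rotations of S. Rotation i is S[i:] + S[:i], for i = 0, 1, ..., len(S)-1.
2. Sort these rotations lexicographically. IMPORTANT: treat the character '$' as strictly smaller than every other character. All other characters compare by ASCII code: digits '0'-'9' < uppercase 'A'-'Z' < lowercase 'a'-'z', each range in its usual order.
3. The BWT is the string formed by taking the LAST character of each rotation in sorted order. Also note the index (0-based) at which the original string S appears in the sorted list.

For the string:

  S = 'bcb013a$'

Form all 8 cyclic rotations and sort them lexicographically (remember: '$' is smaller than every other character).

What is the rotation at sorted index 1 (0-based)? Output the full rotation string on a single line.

All 8 rotations (rotation i = S[i:]+S[:i]):
  rot[0] = bcb013a$
  rot[1] = cb013a$b
  rot[2] = b013a$bc
  rot[3] = 013a$bcb
  rot[4] = 13a$bcb0
  rot[5] = 3a$bcb01
  rot[6] = a$bcb013
  rot[7] = $bcb013a
Sorted (with $ < everything):
  sorted[0] = $bcb013a
  sorted[1] = 013a$bcb
  sorted[2] = 13a$bcb0
  sorted[3] = 3a$bcb01
  sorted[4] = a$bcb013
  sorted[5] = b013a$bc
  sorted[6] = bcb013a$
  sorted[7] = cb013a$b
sorted[1] = 013a$bcb

Answer: 013a$bcb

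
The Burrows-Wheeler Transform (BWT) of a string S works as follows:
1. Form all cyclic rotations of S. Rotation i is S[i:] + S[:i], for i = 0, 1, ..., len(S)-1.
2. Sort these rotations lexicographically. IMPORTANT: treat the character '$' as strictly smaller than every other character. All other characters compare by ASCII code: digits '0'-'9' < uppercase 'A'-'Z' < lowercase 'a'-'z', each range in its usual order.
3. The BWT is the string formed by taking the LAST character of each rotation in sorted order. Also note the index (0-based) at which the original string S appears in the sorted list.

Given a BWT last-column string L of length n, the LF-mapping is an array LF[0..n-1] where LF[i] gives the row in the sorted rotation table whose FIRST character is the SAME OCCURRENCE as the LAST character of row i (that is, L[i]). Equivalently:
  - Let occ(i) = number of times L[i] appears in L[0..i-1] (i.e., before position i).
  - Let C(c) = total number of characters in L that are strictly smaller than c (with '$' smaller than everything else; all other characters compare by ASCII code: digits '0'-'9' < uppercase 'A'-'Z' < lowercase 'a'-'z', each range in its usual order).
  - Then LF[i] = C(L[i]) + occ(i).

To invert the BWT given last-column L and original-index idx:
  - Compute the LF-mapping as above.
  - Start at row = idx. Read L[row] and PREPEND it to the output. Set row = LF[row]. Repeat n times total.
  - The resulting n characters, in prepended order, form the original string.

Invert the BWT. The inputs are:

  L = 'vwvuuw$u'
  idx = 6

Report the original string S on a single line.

LF mapping: 4 6 5 1 2 7 0 3
Walk LF starting at row 6, prepending L[row]:
  step 1: row=6, L[6]='$', prepend. Next row=LF[6]=0
  step 2: row=0, L[0]='v', prepend. Next row=LF[0]=4
  step 3: row=4, L[4]='u', prepend. Next row=LF[4]=2
  step 4: row=2, L[2]='v', prepend. Next row=LF[2]=5
  step 5: row=5, L[5]='w', prepend. Next row=LF[5]=7
  step 6: row=7, L[7]='u', prepend. Next row=LF[7]=3
  step 7: row=3, L[3]='u', prepend. Next row=LF[3]=1
  step 8: row=1, L[1]='w', prepend. Next row=LF[1]=6
Reversed output: wuuwvuv$

Answer: wuuwvuv$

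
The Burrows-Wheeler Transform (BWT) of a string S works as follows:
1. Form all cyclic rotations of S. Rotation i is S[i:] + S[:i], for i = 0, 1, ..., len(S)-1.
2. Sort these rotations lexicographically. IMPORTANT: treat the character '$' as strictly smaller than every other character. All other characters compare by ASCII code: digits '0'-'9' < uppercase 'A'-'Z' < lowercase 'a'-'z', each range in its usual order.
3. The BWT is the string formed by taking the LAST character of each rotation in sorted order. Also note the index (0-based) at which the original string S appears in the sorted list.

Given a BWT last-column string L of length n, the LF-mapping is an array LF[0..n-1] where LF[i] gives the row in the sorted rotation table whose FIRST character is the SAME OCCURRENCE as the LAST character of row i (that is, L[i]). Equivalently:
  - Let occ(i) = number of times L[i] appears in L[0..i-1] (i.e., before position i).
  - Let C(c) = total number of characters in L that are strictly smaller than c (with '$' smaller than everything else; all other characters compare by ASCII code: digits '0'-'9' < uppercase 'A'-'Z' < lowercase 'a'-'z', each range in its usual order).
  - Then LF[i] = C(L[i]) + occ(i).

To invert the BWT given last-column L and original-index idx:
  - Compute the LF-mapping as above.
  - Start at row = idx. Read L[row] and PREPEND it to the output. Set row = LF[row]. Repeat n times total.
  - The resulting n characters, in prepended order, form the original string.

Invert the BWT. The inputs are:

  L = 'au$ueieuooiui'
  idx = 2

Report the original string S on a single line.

LF mapping: 1 9 0 10 2 4 3 11 7 8 5 12 6
Walk LF starting at row 2, prepending L[row]:
  step 1: row=2, L[2]='$', prepend. Next row=LF[2]=0
  step 2: row=0, L[0]='a', prepend. Next row=LF[0]=1
  step 3: row=1, L[1]='u', prepend. Next row=LF[1]=9
  step 4: row=9, L[9]='o', prepend. Next row=LF[9]=8
  step 5: row=8, L[8]='o', prepend. Next row=LF[8]=7
  step 6: row=7, L[7]='u', prepend. Next row=LF[7]=11
  step 7: row=11, L[11]='u', prepend. Next row=LF[11]=12
  step 8: row=12, L[12]='i', prepend. Next row=LF[12]=6
  step 9: row=6, L[6]='e', prepend. Next row=LF[6]=3
  step 10: row=3, L[3]='u', prepend. Next row=LF[3]=10
  step 11: row=10, L[10]='i', prepend. Next row=LF[10]=5
  step 12: row=5, L[5]='i', prepend. Next row=LF[5]=4
  step 13: row=4, L[4]='e', prepend. Next row=LF[4]=2
Reversed output: eiiueiuuooua$

Answer: eiiueiuuooua$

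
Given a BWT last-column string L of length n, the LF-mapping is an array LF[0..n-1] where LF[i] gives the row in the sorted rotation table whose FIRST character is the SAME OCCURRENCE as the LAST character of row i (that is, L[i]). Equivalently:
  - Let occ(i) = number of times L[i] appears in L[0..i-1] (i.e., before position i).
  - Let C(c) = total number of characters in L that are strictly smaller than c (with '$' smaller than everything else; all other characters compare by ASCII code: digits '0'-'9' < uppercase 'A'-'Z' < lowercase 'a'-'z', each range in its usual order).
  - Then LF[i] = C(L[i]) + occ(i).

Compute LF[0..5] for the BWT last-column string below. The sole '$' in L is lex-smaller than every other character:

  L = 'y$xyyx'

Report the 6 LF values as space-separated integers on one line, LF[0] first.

Char counts: '$':1, 'x':2, 'y':3
C (first-col start): C('$')=0, C('x')=1, C('y')=3
L[0]='y': occ=0, LF[0]=C('y')+0=3+0=3
L[1]='$': occ=0, LF[1]=C('$')+0=0+0=0
L[2]='x': occ=0, LF[2]=C('x')+0=1+0=1
L[3]='y': occ=1, LF[3]=C('y')+1=3+1=4
L[4]='y': occ=2, LF[4]=C('y')+2=3+2=5
L[5]='x': occ=1, LF[5]=C('x')+1=1+1=2

Answer: 3 0 1 4 5 2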